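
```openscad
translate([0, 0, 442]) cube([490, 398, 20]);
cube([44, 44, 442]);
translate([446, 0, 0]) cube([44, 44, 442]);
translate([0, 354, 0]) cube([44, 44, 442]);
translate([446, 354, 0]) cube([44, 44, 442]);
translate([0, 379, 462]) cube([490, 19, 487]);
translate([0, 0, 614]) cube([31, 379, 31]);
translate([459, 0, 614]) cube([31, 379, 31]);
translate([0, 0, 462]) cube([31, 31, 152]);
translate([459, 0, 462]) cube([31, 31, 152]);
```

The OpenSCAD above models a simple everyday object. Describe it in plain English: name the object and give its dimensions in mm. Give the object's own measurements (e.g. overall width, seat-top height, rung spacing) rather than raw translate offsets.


A chair. The seat is a 490×398×20 mm slab with its top at z = 462 mm, on four 44×44 mm corner legs (flush with the seat edges, standing on z = 0). A flat backrest 19 mm thick, 487 mm tall, spans the full seat width and rises from the seat top along its +y edge, rear face flush with the rear of the seat. Two armrests of 31×31 mm section run along each side from the seat's front edge to the front of the backrest, top faces 183 mm above the seat top and outer faces flush with the seat's x-edges; a 31×31 mm post under the front of each armrest stands on the seat at the front corner.


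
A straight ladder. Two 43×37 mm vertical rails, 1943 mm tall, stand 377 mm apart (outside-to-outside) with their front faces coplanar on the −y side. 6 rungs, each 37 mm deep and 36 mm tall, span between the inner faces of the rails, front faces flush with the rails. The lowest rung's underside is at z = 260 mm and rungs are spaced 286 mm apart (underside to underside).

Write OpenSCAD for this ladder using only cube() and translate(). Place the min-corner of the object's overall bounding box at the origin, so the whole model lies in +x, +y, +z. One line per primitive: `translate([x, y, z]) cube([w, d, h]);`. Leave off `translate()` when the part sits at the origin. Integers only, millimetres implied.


cube([43, 37, 1943]);
translate([334, 0, 0]) cube([43, 37, 1943]);
translate([43, 0, 260]) cube([291, 37, 36]);
translate([43, 0, 546]) cube([291, 37, 36]);
translate([43, 0, 832]) cube([291, 37, 36]);
translate([43, 0, 1118]) cube([291, 37, 36]);
translate([43, 0, 1404]) cube([291, 37, 36]);
translate([43, 0, 1690]) cube([291, 37, 36]);


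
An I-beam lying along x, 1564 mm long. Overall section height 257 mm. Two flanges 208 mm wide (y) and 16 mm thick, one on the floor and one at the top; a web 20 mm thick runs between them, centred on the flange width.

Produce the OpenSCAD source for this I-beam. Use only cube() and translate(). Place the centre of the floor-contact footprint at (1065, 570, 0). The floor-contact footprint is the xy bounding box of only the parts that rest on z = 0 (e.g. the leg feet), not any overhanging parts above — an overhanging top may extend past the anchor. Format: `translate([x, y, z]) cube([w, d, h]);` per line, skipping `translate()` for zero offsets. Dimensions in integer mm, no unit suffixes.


translate([283, 466, 0]) cube([1564, 208, 16]);
translate([283, 560, 16]) cube([1564, 20, 225]);
translate([283, 466, 241]) cube([1564, 208, 16]);


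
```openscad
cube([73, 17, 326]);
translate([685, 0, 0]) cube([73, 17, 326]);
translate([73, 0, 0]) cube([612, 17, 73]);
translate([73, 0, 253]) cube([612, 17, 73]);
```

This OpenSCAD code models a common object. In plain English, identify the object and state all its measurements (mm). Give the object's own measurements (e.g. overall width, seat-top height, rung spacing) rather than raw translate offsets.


A rectangular picture frame lying in the x–z plane (depth along y). The opening is 612 mm wide (x) by 180 mm tall (z), surrounded by a border 73 mm wide on all four sides. The frame is 17 mm deep and is made of two full-height vertical stiles with two horizontal rails fitted between them.


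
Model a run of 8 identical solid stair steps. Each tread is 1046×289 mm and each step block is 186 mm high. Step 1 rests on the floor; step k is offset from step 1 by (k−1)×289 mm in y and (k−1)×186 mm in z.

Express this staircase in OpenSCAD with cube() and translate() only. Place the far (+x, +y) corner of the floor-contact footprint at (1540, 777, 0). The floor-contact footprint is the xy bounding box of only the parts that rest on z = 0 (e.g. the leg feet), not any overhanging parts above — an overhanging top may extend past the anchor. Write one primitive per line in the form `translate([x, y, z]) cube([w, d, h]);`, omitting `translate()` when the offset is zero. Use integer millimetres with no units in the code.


translate([494, 488, 0]) cube([1046, 289, 186]);
translate([494, 777, 186]) cube([1046, 289, 186]);
translate([494, 1066, 372]) cube([1046, 289, 186]);
translate([494, 1355, 558]) cube([1046, 289, 186]);
translate([494, 1644, 744]) cube([1046, 289, 186]);
translate([494, 1933, 930]) cube([1046, 289, 186]);
translate([494, 2222, 1116]) cube([1046, 289, 186]);
translate([494, 2511, 1302]) cube([1046, 289, 186]);


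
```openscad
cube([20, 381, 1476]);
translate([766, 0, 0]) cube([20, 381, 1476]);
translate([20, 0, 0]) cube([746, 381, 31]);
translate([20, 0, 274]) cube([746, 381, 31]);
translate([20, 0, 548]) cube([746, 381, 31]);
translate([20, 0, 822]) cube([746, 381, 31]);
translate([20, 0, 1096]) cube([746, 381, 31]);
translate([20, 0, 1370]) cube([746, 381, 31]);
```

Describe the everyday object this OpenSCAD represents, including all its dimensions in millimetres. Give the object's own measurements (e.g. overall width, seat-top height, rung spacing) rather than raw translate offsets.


An open bookshelf. Two side panels, each 20 mm thick, 381 mm deep and 1476 mm tall, stand 786 mm apart (outside-to-outside). Between them sit 6 shelves, each 31 mm thick and 381 mm deep, spanning the full gap between the sides. The bottom shelf rests on the floor (its underside at z = 0) and the clear gap between one shelf's top and the next shelf's underside is 243 mm.


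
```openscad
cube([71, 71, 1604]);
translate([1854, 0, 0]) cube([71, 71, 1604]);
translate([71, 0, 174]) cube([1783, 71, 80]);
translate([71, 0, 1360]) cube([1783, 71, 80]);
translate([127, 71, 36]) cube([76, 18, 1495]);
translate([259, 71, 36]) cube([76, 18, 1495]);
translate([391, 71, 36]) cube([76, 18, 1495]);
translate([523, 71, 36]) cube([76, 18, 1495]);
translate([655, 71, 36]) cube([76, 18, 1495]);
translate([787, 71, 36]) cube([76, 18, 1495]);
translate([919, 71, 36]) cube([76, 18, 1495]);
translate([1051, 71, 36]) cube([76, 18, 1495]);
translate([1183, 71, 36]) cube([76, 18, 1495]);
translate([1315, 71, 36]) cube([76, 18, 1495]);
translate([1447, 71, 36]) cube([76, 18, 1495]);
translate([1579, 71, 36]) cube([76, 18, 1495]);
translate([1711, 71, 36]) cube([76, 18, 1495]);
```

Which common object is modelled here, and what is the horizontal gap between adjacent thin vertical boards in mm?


A fence section. The picket gap is 56 mm.

Two posts, two rails, 13 pickets — a fence section. Span 1783 mm holds 13 pickets of 76 mm with 14 equal gaps: ⌊(1783 − 13·76) / 14⌋ = 56 mm.


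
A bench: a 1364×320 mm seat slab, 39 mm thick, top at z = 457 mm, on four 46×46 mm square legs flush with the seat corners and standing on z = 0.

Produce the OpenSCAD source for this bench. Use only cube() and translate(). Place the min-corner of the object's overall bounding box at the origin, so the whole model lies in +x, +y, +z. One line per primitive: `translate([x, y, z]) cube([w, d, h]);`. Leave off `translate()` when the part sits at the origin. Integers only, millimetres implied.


// leg_h = 457 − 39 = 418
translate([0, 0, 418]) cube([1364, 320, 39]);
cube([46, 46, 418]);
translate([0, 274, 0]) cube([46, 46, 418]);
translate([1318, 0, 0]) cube([46, 46, 418]);
translate([1318, 274, 0]) cube([46, 46, 418]);


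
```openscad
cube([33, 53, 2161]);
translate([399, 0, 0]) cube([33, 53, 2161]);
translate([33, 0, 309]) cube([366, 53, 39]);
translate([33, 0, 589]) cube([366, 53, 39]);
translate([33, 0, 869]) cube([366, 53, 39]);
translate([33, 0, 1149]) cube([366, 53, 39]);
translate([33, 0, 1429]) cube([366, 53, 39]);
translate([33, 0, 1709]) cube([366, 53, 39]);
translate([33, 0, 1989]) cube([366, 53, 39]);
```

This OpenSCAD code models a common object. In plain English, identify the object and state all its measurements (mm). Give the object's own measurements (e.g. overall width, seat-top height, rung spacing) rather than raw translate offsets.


A straight ladder. Two 33×53 mm vertical rails, 2161 mm tall, stand 432 mm apart (outside-to-outside) with their front faces coplanar on the −y side. 7 rungs, each 53 mm deep and 39 mm tall, span between the inner faces of the rails, front faces flush with the rails. The lowest rung's underside is at z = 309 mm and rungs are spaced 280 mm apart (underside to underside).


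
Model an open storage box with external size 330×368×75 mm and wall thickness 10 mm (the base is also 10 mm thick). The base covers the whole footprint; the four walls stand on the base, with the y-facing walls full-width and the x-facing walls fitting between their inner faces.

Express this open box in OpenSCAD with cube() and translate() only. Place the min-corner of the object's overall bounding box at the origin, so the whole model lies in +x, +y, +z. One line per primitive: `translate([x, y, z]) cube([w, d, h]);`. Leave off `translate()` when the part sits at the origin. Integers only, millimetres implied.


cube([330, 368, 10]);
translate([0, 0, 10]) cube([330, 10, 65]);
translate([0, 358, 10]) cube([330, 10, 65]);
translate([0, 10, 10]) cube([10, 348, 65]);
translate([320, 10, 10]) cube([10, 348, 65]);


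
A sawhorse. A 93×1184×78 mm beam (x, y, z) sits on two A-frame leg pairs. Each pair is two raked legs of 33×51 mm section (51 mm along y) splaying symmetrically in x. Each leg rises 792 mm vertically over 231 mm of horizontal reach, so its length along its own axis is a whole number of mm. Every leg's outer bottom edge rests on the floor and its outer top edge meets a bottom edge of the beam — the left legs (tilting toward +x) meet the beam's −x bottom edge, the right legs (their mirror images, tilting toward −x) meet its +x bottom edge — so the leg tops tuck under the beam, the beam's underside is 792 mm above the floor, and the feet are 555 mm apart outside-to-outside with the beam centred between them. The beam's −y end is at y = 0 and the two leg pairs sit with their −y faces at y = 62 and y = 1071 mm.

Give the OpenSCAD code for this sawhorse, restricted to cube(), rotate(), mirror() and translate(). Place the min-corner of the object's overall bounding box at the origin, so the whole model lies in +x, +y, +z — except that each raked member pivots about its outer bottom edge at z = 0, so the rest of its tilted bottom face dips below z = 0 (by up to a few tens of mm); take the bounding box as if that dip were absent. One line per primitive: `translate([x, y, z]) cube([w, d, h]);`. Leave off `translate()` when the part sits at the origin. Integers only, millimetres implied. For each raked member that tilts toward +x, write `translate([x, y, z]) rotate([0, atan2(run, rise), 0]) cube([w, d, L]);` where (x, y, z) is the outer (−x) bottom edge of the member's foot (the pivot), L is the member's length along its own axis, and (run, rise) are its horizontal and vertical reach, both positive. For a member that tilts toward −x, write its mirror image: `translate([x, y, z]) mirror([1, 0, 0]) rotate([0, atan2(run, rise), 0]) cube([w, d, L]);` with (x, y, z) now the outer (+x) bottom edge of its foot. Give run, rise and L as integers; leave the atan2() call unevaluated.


translate([231, 0, 792]) cube([93, 1184, 78]);
translate([0, 62, 0]) rotate([0, atan2(231, 792), 0]) cube([33, 51, 825]);
translate([555, 62, 0]) mirror([1, 0, 0]) rotate([0, atan2(231, 792), 0]) cube([33, 51, 825]);
translate([0, 1071, 0]) rotate([0, atan2(231, 792), 0]) cube([33, 51, 825]);
translate([555, 1071, 0]) mirror([1, 0, 0]) rotate([0, atan2(231, 792), 0]) cube([33, 51, 825]);


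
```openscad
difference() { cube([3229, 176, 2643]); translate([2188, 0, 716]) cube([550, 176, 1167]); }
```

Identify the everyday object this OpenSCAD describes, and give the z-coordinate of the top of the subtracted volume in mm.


A wall with a window opening. The window head height is 1883 mm.

A wall with a rectangular opening subtracted — a window. Sill at z = 716, opening 1167 mm tall, so the head is at 716 + 1167 = 1883 mm.


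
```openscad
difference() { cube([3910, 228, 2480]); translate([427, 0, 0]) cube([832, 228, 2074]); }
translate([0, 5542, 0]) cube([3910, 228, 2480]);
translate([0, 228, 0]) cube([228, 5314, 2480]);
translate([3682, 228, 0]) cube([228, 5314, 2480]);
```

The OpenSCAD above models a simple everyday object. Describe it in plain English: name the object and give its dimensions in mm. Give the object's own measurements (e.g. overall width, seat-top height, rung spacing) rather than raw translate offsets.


A single room: four walls, each 2480 mm tall and 228 mm thick, enclosing an outside footprint 3910×5770 mm (x × y), no floor or roof. The front and back walls (−y and +y sides) run the full x-width; the side walls fit between their inner faces. A door opening 832 mm wide and 2074 mm tall is cut through the front wall from the floor up, its −x edge 427 mm from the wall's −x end.


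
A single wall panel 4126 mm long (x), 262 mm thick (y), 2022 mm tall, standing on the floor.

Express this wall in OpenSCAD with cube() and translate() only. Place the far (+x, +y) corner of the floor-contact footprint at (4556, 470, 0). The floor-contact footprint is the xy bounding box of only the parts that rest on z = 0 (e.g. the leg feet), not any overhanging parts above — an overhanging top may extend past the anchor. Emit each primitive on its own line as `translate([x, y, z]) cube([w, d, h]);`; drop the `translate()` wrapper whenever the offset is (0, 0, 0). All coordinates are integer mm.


translate([430, 208, 0]) cube([4126, 262, 2022]);


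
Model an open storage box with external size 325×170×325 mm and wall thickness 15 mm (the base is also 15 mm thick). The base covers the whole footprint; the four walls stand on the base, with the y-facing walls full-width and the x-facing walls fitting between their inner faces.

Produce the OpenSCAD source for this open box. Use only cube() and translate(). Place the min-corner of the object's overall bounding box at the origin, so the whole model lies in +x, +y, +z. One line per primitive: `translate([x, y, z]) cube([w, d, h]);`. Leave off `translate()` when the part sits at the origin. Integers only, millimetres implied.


cube([325, 170, 15]);
translate([0, 0, 15]) cube([325, 15, 310]);
translate([0, 155, 15]) cube([325, 15, 310]);
translate([0, 15, 15]) cube([15, 140, 310]);
translate([310, 15, 15]) cube([15, 140, 310]);


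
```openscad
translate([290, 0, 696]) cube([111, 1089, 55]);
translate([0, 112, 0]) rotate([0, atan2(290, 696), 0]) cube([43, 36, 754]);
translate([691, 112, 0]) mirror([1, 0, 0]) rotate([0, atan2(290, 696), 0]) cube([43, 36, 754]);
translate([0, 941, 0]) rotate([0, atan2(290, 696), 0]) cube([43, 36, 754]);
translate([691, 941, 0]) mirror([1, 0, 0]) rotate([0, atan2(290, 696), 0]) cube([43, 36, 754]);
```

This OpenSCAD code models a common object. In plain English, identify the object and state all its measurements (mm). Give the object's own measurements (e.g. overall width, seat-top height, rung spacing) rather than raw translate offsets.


A sawhorse. A 111×1089×55 mm beam (x, y, z) sits on two A-frame leg pairs. Each pair is two raked legs of 43×36 mm section (36 mm along y) splaying symmetrically in x. Each leg rises 696 mm vertically over 290 mm of horizontal reach and is 754 mm long along its own axis. Every leg's outer bottom edge rests on the floor and its outer top edge meets a bottom edge of the beam — the left legs (tilting toward +x) meet the beam's −x bottom edge, the right legs (their mirror images, tilting toward −x) meet its +x bottom edge — so the leg tops tuck under the beam, the beam's underside is 696 mm above the floor, and the feet are 691 mm apart outside-to-outside with the beam centred between them. The two leg pairs are set in 112 mm from either end of the beam.


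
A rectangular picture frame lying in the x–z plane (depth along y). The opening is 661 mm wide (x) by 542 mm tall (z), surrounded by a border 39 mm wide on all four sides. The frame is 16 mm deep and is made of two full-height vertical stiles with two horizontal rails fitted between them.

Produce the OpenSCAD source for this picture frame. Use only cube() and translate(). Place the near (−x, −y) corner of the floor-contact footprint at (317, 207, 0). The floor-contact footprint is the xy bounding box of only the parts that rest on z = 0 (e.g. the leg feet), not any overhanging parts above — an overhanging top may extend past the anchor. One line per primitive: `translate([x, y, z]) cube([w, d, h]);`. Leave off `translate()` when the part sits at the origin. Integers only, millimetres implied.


translate([317, 207, 0]) cube([39, 16, 620]);
translate([1017, 207, 0]) cube([39, 16, 620]);
translate([356, 207, 0]) cube([661, 16, 39]);
translate([356, 207, 581]) cube([661, 16, 39]);


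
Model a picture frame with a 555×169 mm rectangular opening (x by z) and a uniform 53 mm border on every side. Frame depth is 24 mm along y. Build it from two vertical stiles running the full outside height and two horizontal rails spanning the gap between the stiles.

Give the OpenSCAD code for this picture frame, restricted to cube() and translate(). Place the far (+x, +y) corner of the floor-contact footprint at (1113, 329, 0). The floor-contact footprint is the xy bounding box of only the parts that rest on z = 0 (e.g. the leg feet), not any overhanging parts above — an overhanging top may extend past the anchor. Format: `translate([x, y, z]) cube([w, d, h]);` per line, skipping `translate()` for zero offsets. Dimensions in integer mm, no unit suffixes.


translate([452, 305, 0]) cube([53, 24, 275]);
translate([1060, 305, 0]) cube([53, 24, 275]);
translate([505, 305, 0]) cube([555, 24, 53]);
translate([505, 305, 222]) cube([555, 24, 53]);


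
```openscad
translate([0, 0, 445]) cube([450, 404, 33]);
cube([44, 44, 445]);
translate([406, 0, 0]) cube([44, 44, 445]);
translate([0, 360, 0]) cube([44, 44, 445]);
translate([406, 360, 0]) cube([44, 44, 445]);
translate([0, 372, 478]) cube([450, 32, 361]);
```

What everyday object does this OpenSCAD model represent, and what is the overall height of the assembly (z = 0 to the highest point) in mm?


A chair. The overall height is 839 mm.

A slab on four corner posts with a tall panel at the back — a chair. The seat slab sits at z = 445 with thickness 33, and the 361 mm backrest starts at the seat top, so the overall height is 445 + 33 + 361 = 839 mm.


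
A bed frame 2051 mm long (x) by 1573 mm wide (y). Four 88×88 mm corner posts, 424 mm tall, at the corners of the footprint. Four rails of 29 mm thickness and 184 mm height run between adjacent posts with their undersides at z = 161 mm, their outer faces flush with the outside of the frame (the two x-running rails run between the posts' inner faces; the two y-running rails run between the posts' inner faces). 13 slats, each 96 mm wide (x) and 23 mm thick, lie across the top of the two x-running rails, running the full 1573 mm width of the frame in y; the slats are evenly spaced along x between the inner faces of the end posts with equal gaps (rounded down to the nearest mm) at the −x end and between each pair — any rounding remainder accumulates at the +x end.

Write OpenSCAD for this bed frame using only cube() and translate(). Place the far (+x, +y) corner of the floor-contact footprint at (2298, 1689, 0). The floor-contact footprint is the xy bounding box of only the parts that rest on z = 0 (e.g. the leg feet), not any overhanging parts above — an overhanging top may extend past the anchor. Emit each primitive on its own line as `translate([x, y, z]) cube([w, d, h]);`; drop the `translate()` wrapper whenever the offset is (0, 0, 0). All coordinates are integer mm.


translate([247, 116, 0]) cube([88, 88, 424]);
translate([247, 1601, 0]) cube([88, 88, 424]);
translate([2210, 116, 0]) cube([88, 88, 424]);
translate([2210, 1601, 0]) cube([88, 88, 424]);
translate([335, 116, 161]) cube([1875, 29, 184]);
translate([335, 1660, 161]) cube([1875, 29, 184]);
translate([247, 204, 161]) cube([29, 1397, 184]);
translate([2269, 204, 161]) cube([29, 1397, 184]);
translate([379, 116, 345]) cube([96, 1573, 23]);
translate([519, 116, 345]) cube([96, 1573, 23]);
translate([659, 116, 345]) cube([96, 1573, 23]);
translate([799, 116, 345]) cube([96, 1573, 23]);
translate([939, 116, 345]) cube([96, 1573, 23]);
translate([1079, 116, 345]) cube([96, 1573, 23]);
translate([1219, 116, 345]) cube([96, 1573, 23]);
translate([1359, 116, 345]) cube([96, 1573, 23]);
translate([1499, 116, 345]) cube([96, 1573, 23]);
translate([1639, 116, 345]) cube([96, 1573, 23]);
translate([1779, 116, 345]) cube([96, 1573, 23]);
translate([1919, 116, 345]) cube([96, 1573, 23]);
translate([2059, 116, 345]) cube([96, 1573, 23]);


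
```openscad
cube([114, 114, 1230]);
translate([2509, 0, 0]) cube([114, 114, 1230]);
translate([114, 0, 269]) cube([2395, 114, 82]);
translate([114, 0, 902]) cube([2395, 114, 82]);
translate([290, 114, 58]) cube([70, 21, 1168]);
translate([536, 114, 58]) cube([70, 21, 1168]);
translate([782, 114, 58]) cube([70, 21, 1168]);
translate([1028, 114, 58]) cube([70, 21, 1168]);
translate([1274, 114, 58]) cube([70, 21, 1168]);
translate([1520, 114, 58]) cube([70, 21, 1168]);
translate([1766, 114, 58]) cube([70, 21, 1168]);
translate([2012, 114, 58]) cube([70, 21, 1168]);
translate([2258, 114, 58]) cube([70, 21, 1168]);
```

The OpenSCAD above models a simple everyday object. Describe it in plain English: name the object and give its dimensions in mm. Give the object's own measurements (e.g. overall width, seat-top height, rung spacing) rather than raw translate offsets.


A fence section. Two 114×114 mm posts, 1230 mm tall, stand on the floor with a clear span of 2395 mm between their inner faces. Two horizontal rails of 114×82 mm section span the gap between the posts with their undersides at z = 269 mm and z = 902 mm, flush with the posts' −y face. 9 pickets, each 70 mm wide, 21 mm thick and 1168 mm tall, are fixed to the +y face of the rails with their bottoms at z = 58 mm, spaced across the span with a 176 mm gap after the −x post and between neighbouring pickets, with 181 mm left before the +x post.


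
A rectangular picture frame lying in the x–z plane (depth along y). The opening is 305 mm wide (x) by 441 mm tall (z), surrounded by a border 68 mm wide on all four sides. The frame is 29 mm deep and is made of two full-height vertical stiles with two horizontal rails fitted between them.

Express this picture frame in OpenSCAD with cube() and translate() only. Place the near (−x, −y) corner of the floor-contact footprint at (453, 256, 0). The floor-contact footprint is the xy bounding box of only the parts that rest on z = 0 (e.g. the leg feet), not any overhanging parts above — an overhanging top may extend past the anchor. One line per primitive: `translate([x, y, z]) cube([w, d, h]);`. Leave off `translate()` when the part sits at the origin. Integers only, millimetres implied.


translate([453, 256, 0]) cube([68, 29, 577]);
translate([826, 256, 0]) cube([68, 29, 577]);
translate([521, 256, 0]) cube([305, 29, 68]);
translate([521, 256, 509]) cube([305, 29, 68]);


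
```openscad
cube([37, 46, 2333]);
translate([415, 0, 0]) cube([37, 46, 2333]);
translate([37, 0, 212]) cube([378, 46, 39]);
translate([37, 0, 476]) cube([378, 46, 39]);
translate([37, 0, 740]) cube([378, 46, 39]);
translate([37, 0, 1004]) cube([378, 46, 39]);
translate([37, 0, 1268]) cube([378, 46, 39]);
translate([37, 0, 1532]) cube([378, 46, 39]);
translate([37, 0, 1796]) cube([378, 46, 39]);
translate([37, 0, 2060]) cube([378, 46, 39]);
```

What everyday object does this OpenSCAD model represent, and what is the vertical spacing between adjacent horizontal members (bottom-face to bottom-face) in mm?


A ladder. The rung spacing is 264 mm.

Two tall 37×46 posts with 8 short bars between them — a ladder. Adjacent rungs sit at z = 212 and z = 476, so the spacing is 476 − 212 = 264 mm.


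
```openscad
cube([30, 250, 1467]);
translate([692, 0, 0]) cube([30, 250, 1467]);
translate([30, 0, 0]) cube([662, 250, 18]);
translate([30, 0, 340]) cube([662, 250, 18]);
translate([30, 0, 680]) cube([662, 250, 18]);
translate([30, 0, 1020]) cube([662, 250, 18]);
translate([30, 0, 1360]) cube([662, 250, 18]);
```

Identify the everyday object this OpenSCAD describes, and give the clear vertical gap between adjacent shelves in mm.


A bookshelf. The clear shelf gap is 322 mm.

Two tall side panels with 5 horizontal boards between them — a bookshelf. The first two shelf undersides are at z = 0 and z = 340; with shelf thickness 18, the clear gap is 340 − 0 − 18 = 322 mm.


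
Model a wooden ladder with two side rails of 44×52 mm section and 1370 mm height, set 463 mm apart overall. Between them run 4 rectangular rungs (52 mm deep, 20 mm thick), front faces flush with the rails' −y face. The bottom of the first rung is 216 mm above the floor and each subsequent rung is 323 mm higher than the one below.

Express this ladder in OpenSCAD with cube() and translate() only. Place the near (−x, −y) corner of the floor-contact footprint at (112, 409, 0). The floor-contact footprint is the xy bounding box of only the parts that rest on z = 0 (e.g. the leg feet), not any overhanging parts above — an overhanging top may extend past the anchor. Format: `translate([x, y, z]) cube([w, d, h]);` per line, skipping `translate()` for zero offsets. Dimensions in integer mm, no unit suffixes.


// rung span = 463 - 2*44 = 375
// rung[k] z = 216 + k*323
translate([112, 409, 0]) cube([44, 52, 1370]);
translate([531, 409, 0]) cube([44, 52, 1370]);
translate([156, 409, 216]) cube([375, 52, 20]);
translate([156, 409, 539]) cube([375, 52, 20]);
translate([156, 409, 862]) cube([375, 52, 20]);
translate([156, 409, 1185]) cube([375, 52, 20]);


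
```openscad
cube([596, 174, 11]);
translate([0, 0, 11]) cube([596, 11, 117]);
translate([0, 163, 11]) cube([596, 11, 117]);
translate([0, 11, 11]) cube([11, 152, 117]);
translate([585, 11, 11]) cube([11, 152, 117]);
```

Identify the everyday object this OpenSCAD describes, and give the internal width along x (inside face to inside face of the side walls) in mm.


An open box. The internal width is 574 mm.

A 596×174 base slab with four walls standing on it — an open box. The base is 596 mm wide and the walls are 11 mm thick, so the internal width is 596 − 2 × 11 = 574 mm.


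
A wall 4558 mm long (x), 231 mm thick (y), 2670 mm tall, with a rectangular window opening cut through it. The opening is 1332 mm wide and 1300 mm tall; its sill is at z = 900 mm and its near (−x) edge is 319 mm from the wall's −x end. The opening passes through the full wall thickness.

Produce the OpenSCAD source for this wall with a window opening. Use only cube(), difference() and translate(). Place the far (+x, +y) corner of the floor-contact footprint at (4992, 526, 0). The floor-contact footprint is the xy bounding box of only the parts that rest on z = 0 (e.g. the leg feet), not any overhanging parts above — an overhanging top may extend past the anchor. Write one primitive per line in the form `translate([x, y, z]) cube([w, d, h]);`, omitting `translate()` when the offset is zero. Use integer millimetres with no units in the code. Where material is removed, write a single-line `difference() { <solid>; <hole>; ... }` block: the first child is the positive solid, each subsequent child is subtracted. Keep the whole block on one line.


difference() { translate([434, 295, 0]) cube([4558, 231, 2670]); translate([753, 295, 900]) cube([1332, 231, 1300]); }


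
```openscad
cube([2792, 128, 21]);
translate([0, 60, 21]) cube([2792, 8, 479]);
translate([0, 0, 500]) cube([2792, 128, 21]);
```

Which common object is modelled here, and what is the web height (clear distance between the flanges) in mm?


An I-beam. The web height is 479 mm.

Two wide flanges with a thin centred web — an I-beam. Overall 521 mm minus two 21 mm flanges gives a web of 521 − 2·21 = 479 mm.


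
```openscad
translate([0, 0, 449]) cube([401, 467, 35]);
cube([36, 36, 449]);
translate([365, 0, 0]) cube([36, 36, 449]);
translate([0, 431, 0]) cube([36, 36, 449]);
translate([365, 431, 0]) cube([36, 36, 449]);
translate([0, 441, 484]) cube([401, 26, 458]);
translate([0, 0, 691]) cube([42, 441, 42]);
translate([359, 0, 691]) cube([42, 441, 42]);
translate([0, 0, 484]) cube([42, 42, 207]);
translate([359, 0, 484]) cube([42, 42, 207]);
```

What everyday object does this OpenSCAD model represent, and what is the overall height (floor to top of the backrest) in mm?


A chair. The overall height is 942 mm.

A slab on four corner posts with a tall panel at the back — a chair. The seat slab sits at z = 449 with thickness 35, and the 458 mm backrest starts at the seat top, so the overall height is 449 + 35 + 458 = 942 mm.


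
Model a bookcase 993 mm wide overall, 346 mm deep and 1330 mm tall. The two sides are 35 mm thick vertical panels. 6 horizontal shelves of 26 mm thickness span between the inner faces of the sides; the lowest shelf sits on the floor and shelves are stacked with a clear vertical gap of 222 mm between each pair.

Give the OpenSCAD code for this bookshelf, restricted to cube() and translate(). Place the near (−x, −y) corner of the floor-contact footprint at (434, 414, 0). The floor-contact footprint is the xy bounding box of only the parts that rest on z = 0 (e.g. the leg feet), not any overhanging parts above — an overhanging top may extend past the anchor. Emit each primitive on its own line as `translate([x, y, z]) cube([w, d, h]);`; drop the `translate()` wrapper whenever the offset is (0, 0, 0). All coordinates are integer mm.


translate([434, 414, 0]) cube([35, 346, 1330]);
translate([1392, 414, 0]) cube([35, 346, 1330]);
translate([469, 414, 0]) cube([923, 346, 26]);
translate([469, 414, 248]) cube([923, 346, 26]);
translate([469, 414, 496]) cube([923, 346, 26]);
translate([469, 414, 744]) cube([923, 346, 26]);
translate([469, 414, 992]) cube([923, 346, 26]);
translate([469, 414, 1240]) cube([923, 346, 26]);


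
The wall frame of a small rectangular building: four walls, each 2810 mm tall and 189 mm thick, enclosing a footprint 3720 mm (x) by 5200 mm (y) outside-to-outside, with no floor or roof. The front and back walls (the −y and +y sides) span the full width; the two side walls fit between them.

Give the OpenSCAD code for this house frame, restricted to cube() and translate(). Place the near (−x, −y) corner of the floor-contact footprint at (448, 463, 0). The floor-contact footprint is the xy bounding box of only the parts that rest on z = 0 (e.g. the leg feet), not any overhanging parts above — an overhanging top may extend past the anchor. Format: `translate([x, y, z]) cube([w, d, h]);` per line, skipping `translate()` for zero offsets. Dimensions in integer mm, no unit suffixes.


translate([448, 463, 0]) cube([3720, 189, 2810]);
translate([448, 5474, 0]) cube([3720, 189, 2810]);
translate([448, 652, 0]) cube([189, 4822, 2810]);
translate([3979, 652, 0]) cube([189, 4822, 2810]);


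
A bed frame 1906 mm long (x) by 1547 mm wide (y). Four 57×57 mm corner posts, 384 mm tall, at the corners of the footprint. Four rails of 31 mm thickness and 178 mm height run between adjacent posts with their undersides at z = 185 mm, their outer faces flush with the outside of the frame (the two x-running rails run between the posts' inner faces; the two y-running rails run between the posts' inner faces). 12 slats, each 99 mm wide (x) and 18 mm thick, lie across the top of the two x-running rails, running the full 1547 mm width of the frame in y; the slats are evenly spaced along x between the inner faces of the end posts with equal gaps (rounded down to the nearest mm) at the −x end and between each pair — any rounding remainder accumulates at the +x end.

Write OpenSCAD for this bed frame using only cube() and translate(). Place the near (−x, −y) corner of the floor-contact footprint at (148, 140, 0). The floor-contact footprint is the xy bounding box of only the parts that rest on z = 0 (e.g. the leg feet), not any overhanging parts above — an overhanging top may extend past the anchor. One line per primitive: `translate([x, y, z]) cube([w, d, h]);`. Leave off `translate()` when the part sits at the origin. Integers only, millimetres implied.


// slat z = rail_z + rail_h = 185 + 178 = 363
// slat gap = ⌊(1792 − 12·99) / 13⌋ = 46
translate([148, 140, 0]) cube([57, 57, 384]);
translate([148, 1630, 0]) cube([57, 57, 384]);
translate([1997, 140, 0]) cube([57, 57, 384]);
translate([1997, 1630, 0]) cube([57, 57, 384]);
translate([205, 140, 185]) cube([1792, 31, 178]);
translate([205, 1656, 185]) cube([1792, 31, 178]);
translate([148, 197, 185]) cube([31, 1433, 178]);
translate([2023, 197, 185]) cube([31, 1433, 178]);
translate([251, 140, 363]) cube([99, 1547, 18]);
translate([396, 140, 363]) cube([99, 1547, 18]);
translate([541, 140, 363]) cube([99, 1547, 18]);
translate([686, 140, 363]) cube([99, 1547, 18]);
translate([831, 140, 363]) cube([99, 1547, 18]);
translate([976, 140, 363]) cube([99, 1547, 18]);
translate([1121, 140, 363]) cube([99, 1547, 18]);
translate([1266, 140, 363]) cube([99, 1547, 18]);
translate([1411, 140, 363]) cube([99, 1547, 18]);
translate([1556, 140, 363]) cube([99, 1547, 18]);
translate([1701, 140, 363]) cube([99, 1547, 18]);
translate([1846, 140, 363]) cube([99, 1547, 18]);


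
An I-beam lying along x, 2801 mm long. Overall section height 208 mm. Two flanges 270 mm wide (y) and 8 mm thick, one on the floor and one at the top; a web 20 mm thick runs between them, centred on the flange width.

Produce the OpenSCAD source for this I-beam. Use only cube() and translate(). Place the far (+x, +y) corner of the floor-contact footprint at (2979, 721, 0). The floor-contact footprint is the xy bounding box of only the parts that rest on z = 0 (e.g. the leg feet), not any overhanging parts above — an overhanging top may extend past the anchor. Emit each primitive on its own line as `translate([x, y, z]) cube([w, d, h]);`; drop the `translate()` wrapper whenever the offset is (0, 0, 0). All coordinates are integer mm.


translate([178, 451, 0]) cube([2801, 270, 8]);
translate([178, 576, 8]) cube([2801, 20, 192]);
translate([178, 451, 200]) cube([2801, 270, 8]);


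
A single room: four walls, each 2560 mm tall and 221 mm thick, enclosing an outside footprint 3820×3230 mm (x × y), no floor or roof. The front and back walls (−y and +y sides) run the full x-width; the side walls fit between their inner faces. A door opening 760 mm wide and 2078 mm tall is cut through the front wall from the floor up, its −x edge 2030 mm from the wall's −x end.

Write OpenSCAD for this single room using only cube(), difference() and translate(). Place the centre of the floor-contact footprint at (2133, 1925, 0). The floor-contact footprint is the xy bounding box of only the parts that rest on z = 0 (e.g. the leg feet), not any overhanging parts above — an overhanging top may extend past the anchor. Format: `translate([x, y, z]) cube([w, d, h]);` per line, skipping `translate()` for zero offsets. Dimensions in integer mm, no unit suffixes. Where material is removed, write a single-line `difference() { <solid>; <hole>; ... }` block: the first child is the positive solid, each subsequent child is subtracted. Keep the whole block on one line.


difference() { translate([223, 310, 0]) cube([3820, 221, 2560]); translate([2253, 310, 0]) cube([760, 221, 2078]); }
translate([223, 3319, 0]) cube([3820, 221, 2560]);
translate([223, 531, 0]) cube([221, 2788, 2560]);
translate([3822, 531, 0]) cube([221, 2788, 2560]);


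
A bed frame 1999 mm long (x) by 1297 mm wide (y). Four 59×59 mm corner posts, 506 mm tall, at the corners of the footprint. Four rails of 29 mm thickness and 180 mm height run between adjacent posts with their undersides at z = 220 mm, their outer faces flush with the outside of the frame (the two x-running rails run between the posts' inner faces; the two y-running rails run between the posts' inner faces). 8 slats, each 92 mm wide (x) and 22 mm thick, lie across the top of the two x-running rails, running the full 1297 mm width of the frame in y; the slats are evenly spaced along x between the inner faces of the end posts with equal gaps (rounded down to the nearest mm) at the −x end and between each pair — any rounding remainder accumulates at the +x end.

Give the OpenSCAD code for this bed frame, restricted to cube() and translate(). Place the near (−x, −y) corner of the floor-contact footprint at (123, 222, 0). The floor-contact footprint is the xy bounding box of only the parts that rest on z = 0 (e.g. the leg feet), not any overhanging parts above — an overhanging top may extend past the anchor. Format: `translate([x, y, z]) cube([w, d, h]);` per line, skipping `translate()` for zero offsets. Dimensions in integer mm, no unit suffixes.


translate([123, 222, 0]) cube([59, 59, 506]);
translate([123, 1460, 0]) cube([59, 59, 506]);
translate([2063, 222, 0]) cube([59, 59, 506]);
translate([2063, 1460, 0]) cube([59, 59, 506]);
translate([182, 222, 220]) cube([1881, 29, 180]);
translate([182, 1490, 220]) cube([1881, 29, 180]);
translate([123, 281, 220]) cube([29, 1179, 180]);
translate([2093, 281, 220]) cube([29, 1179, 180]);
translate([309, 222, 400]) cube([92, 1297, 22]);
translate([528, 222, 400]) cube([92, 1297, 22]);
translate([747, 222, 400]) cube([92, 1297, 22]);
translate([966, 222, 400]) cube([92, 1297, 22]);
translate([1185, 222, 400]) cube([92, 1297, 22]);
translate([1404, 222, 400]) cube([92, 1297, 22]);
translate([1623, 222, 400]) cube([92, 1297, 22]);
translate([1842, 222, 400]) cube([92, 1297, 22]);


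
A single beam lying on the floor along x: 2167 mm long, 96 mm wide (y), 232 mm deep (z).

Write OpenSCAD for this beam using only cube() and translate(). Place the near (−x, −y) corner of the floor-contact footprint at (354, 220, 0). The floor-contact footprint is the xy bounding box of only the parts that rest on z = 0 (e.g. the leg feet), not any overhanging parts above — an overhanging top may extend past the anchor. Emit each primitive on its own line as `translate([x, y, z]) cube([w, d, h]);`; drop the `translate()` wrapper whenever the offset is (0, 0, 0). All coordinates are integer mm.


translate([354, 220, 0]) cube([2167, 96, 232]);


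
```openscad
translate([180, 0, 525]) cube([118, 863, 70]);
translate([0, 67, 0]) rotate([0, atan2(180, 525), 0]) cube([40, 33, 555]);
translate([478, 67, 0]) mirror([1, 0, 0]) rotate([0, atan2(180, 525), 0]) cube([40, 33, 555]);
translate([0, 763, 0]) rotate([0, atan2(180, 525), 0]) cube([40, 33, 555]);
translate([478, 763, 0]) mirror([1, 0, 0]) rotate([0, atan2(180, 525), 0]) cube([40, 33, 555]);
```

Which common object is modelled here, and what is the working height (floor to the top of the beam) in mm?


A sawhorse. The overall height is 595 mm.

A beam across two mirrored pairs of raked legs — a sawhorse. The beam's underside is at z = 525 (matching the legs' vertical rise in atan2(180, 525)) and the beam is 70 mm tall, so its top is at 525 + 70 = 595 mm. The raked legs top out at the beam's underside, so that is the highest point.


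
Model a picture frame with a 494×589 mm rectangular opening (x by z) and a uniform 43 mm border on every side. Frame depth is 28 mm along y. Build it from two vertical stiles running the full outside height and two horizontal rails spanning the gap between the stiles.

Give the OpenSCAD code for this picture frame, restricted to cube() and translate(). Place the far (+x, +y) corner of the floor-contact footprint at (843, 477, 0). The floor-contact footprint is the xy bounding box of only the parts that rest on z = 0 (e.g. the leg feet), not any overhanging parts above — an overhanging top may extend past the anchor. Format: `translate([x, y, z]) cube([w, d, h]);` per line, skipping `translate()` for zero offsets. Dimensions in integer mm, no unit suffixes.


translate([263, 449, 0]) cube([43, 28, 675]);
translate([800, 449, 0]) cube([43, 28, 675]);
translate([306, 449, 0]) cube([494, 28, 43]);
translate([306, 449, 632]) cube([494, 28, 43]);
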